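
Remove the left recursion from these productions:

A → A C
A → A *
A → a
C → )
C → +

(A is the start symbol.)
A is directly left-recursive. The standard transformation for
  A → A α₁ | ... | A α_m | β₁ | ... | β_n
is
  A  → β₁ A' | ... | β_n A'
  A' → α₁ A' | ... | α_m A' | ε

A → a becomes A → a A'
A → A C becomes A' → C A'
A → A * becomes A' → * A'
Add A' → ε

Productions for other non-terminals are unchanged:
  C → )
  C → +

Resulting grammar:
A → a A'
A' → C A'
A' → * A'
A' → ε
C → )
C → +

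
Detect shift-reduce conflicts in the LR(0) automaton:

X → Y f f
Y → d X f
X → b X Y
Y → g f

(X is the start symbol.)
A shift-reduce conflict occurs when an LR(0) state has both:
  - a complete (reduce) item [A → α .] (dot at the end), and
  - a shift item [B → β . c γ] (dot before a terminal).

Augment with X' → X and build the canonical LR(0) collection (I0 = CLOSURE({[X' → . X]}), then GOTO on every symbol after a dot until no new states appear). It has 13 states:
  I0: { [X → . Y f f], [X → . b X Y], [X' → . X], [Y → . d X f], [Y → . g f] }  — shift
  I1: { [X' → X .] }  — accept
  I2: { [X → Y . f f] }  — shift
  I3: { [X → . Y f f], [X → . b X Y], [X → b . X Y], [Y → . d X f], [Y → . g f] }  — shift
  I4: { [X → . Y f f], [X → . b X Y], [Y → . d X f], [Y → . g f], [Y → d . X f] }  — shift
  I5: { [Y → g . f] }  — shift
  I6: { [Y → g f .] }  — reduce
  I7: { [Y → d X . f] }  — shift
  I8: { [Y → d X f .] }  — reduce
  I9: { [X → b X . Y], [Y → . d X f], [Y → . g f] }  — shift
  I10: { [X → b X Y .] }  — reduce
  I11: { [X → Y f . f] }  — shift
  I12: { [X → Y f f .] }  — reduce

No state contains both a complete item and a shift item.

Answer: No shift-reduce conflicts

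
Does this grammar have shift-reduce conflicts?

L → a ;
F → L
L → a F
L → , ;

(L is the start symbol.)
No shift-reduce conflicts

A shift-reduce conflict occurs when an LR(0) state has both:
  - a complete (reduce) item [A → α .] (dot at the end), and
  - a shift item [B → β . c γ] (dot before a terminal).

Augment with L' → L and build the canonical LR(0) collection (I0 = CLOSURE({[L' → . L]}), then GOTO on every symbol after a dot until no new states appear). It has 8 states:
  I0: { [L → . , ;], [L → . a ;], [L → . a F], [L' → . L] }  — shift
  I1: { [L → , . ;] }  — shift
  I2: { [L' → L .] }  — accept
  I3: { [F → . L], [L → . , ;], [L → . a ;], [L → . a F], [L → a . ;], [L → a . F] }  — shift
  I4: { [L → a ; .] }  — reduce
  I5: { [L → a F .] }  — reduce
  I6: { [F → L .] }  — reduce
  I7: { [L → , ; .] }  — reduce

No state contains both a complete item and a shift item.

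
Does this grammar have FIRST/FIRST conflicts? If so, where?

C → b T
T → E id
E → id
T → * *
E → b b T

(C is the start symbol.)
A FIRST/FIRST conflict occurs when two productions N → α and N → β for the same non-terminal have FIRST(α) ∩ FIRST(β) ≠ ∅ (with ε ∈ FIRST of a nullable right-hand side, so two nullable alternatives also conflict).

FIRST sets of the non-terminals at (or reachable through a nullable prefix from) the front of some alternative:
  FIRST(E) = { 'b', 'id' }

Productions for T:
  T → E id: FIRST = { 'b', 'id' }
  T → * *: FIRST = { '*' }
Productions for E:
  E → id: FIRST = { 'id' }
  E → b b T: FIRST = { 'b' }
C has only one production, so no FIRST/FIRST conflict is possible there.

All alternatives of each non-terminal have pairwise disjoint FIRST sets.

Answer: No FIRST/FIRST conflicts.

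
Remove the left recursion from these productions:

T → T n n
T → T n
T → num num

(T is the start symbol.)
T → num num T'
T' → n n T'
T' → n T'
T' → ε

T is directly left-recursive. The standard transformation for
  A → A α₁ | ... | A α_m | β₁ | ... | β_n
is
  A  → β₁ A' | ... | β_n A'
  A' → α₁ A' | ... | α_m A' | ε

T → num num becomes T → num num T'
T → T n n becomes T' → n n T'
T → T n becomes T' → n T'
Add T' → ε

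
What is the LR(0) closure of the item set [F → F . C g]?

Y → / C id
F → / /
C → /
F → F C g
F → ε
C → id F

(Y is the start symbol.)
{ [C → . /], [C → . id F], [F → F . C g] }

To compute CLOSURE, for each item [A → α.Bβ] where B is a non-terminal, add [B → .γ] for all productions B → γ; repeat for the newly added items until nothing changes.

Start with: [F → F . C g]
  [F → F . C g] has the dot before C: add [C → . /], [C → . id F]
No further items can be added.

CLOSURE = { [C → . /], [C → . id F], [F → F . C g] }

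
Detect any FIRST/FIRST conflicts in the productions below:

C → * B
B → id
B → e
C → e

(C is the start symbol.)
A FIRST/FIRST conflict occurs when two productions N → α and N → β for the same non-terminal have FIRST(α) ∩ FIRST(β) ≠ ∅ (with ε ∈ FIRST of a nullable right-hand side, so two nullable alternatives also conflict).

Productions for C:
  C → * B: FIRST = { '*' }
  C → e: FIRST = { 'e' }
Productions for B:
  B → id: FIRST = { 'id' }
  B → e: FIRST = { 'e' }

All alternatives of each non-terminal have pairwise disjoint FIRST sets.

Answer: No FIRST/FIRST conflicts.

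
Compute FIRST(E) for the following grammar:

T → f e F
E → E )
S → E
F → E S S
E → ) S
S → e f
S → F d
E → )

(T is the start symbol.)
{ ')' }

To compute FIRST(E), examine every production with E on the left-hand side, reading each right-hand side left to right until a non-nullable symbol is reached.

From E → E ):
  - E is the symbol being defined: contributes nothing new
    E is not nullable, so stop
From E → ) S:
  - ')' is a terminal: add ')' and stop
From E → ):
  - ')' is a terminal: add ')' and stop

Collecting: FIRST(E) = { ')' }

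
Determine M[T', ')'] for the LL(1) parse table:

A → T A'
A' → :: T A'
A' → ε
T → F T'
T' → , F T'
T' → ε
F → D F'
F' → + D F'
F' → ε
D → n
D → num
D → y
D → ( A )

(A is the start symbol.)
To find M[T', ')'], we find productions for T' where ')' is in the predict set (PREDICT(N → α) = (FIRST(α) \ {ε}) ∪ (FOLLOW(N) if α ⇒* ε)).

Relevant sets:
  FOLLOW(T') = { $, ')', '::' }

T' → , F T': PREDICT = { ',' }
T' → ε: PREDICT = { $, ')', '::' }
  ')' is in predict set, so this production goes in M[T', ')']

M[T', ')'] = T' → ε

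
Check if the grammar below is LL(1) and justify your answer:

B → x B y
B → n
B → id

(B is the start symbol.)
Yes, the grammar is LL(1).

A grammar is LL(1) if for each non-terminal N with multiple productions, the predict sets of those productions are pairwise disjoint, where PREDICT(N → α) = (FIRST(α) \ {ε}) ∪ (FOLLOW(N) if α ⇒* ε).

For B:
  PREDICT(B → x B y) = { 'x' }
  PREDICT(B → n) = { 'n' }
  PREDICT(B → id) = { 'id' }

All predict sets are disjoint. The grammar IS LL(1).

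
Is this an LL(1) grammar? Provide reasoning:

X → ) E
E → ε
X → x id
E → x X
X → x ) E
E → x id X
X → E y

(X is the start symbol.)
Relevant sets:
  FIRST(E) = { 'x', ε }
  FOLLOW(E) = { $, 'y' }

For X:
  PREDICT(X → ')' E) = { ')' }
  PREDICT(X → x id) = { 'x' }
  PREDICT(X → x ')' E) = { 'x' }
  PREDICT(X → E y) = { 'x', 'y' }
For E:
  PREDICT(E → ε) = { $, 'y' }
  PREDICT(E → x X) = { 'x' }
  PREDICT(E → x id X) = { 'x' }

Conflict found: Predict set conflict for X: { 'x' }
The grammar is NOT LL(1).

Answer: No. Predict set conflict for X: { 'x' }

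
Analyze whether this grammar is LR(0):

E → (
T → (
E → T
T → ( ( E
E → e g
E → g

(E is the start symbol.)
Augment with E' → E and build the canonical LR(0) collection (I0 = CLOSURE({[E' → . E]}), then GOTO on every symbol after a dot until no new states appear). It has 9 states:
  I0: { [E → . (], [E → . T], [E → . e g], [E → . g], [E' → . E], [T → . ( ( E], [T → . (] }  — shift
  I1: { [E → ( .], [T → ( . ( E], [T → ( .] }  — shift, 2 reduces
  I2: { [E' → E .] }  — accept
  I3: { [E → T .] }  — reduce
  I4: { [E → e . g] }  — shift
  I5: { [E → g .] }  — reduce
  I6: { [E → e g .] }  — reduce
  I7: { [E → . (], [E → . T], [E → . e g], [E → . g], [T → ( ( . E], [T → . ( ( E], [T → . (] }  — shift
  I8: { [T → ( ( E .] }  — reduce

Conflict in state I1:
  Shift-reduce conflict between [E → ( .] and [T → ( . ( E]
So the grammar is NOT LR(0).

Answer: No. Shift-reduce conflict between [E → ( .] and [T → ( . ( E]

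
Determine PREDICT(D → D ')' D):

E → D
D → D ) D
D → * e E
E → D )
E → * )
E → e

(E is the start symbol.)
PREDICT(D → D ')' D) = (FIRST(RHS) \ {ε}) ∪ (FOLLOW(D) if ε ∈ FIRST(RHS), i.e. RHS ⇒* ε)
FIRST(D) = { '*' }
FIRST(D ')' D) = { '*' }
ε ∉ FIRST(D ')' D), so FOLLOW(D) is not added.
PREDICT(D → D ')' D) = { '*' }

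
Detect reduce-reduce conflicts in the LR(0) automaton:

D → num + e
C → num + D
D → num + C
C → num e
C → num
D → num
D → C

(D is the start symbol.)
Yes — I3: [C → num .] vs [D → num .]; I6: [D → C .] vs [D → num + C .]

A reduce-reduce conflict occurs when an LR(0) state has two complete items [A → α .] and [B → β .] — both call for a reduction, and with no lookahead the parser cannot choose between them.

Augment with D' → D and build the canonical LR(0) collection (I0 = CLOSURE({[D' → . D]}), then GOTO on every symbol after a dot until no new states appear). It has 9 states:
  I0: { [C → . num + D], [C → . num e], [C → . num], [D → . C], [D → . num + C], [D → . num + e], [D → . num], [D' → . D] }  — shift
  I1: { [D → C .] }  — reduce
  I2: { [D' → D .] }  — accept
  I3: { [C → num . + D], [C → num . e], [C → num .], [D → num . + C], [D → num . + e], [D → num .] }  — shift, 2 reduces
  I4: { [C → . num + D], [C → . num e], [C → . num], [C → num + . D], [D → . C], [D → . num + C], [D → . num + e], [D → . num], [D → num + . C], [D → num + . e] }  — shift
  I5: { [C → num e .] }  — reduce
  I6: { [D → C .], [D → num + C .] }  — 2 reduces
  I7: { [C → num + D .] }  — reduce
  I8: { [D → num + e .] }  — reduce

I3 contains complete items [C → num .], [D → num .] — reduce-reduce conflict.
I6 contains complete items [D → C .], [D → num + C .] — reduce-reduce conflict.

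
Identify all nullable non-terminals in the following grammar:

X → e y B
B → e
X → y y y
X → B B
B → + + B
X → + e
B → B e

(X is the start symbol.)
A non-terminal is nullable if it can derive ε (the empty string): either it has an ε-production, or it has a production whose right-hand side consists entirely of nullable non-terminals.

There are no ε-productions, so no non-terminal can derive ε.
No non-terminals are nullable.

Answer: None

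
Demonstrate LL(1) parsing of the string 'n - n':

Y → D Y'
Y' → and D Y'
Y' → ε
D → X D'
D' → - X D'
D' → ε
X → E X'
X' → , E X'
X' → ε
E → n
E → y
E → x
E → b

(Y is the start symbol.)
Stack is shown with the top on the left.

Stack         Input    Action
-----------------------------
Y $           n - n $  output Y → D Y'
D Y' $        n - n $  output D → X D'
X D' Y' $     n - n $  output X → E X'
E X' D' Y' $  n - n $  output E → n
n X' D' Y' $  n - n $  match 'n'
X' D' Y' $    - n $    output X' → ε
D' Y' $       - n $    output D' → - X D'
- X D' Y' $   - n $    match '-'
X D' Y' $     n $      output X → E X'
E X' D' Y' $  n $      output E → n
n X' D' Y' $  n $      match 'n'
X' D' Y' $    $        output X' → ε
D' Y' $       $        output D' → ε
Y' $          $        output Y' → ε
$             $        accept

The string is accepted.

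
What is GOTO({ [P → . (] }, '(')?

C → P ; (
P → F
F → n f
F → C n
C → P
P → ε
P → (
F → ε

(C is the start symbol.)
GOTO(I, '(') = CLOSURE({ [A → αX.β] : [A → α.Xβ] ∈ I, X = '(' })

Items with dot before '(', with the dot advanced:
  [P → . (] → [P → ( .]
Closure adds nothing (no advanced item has the dot before a non-terminal).

GOTO = { [P → ( .] }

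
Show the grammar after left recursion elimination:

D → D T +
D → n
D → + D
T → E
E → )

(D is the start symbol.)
D is directly left-recursive. The standard transformation for
  A → A α₁ | ... | A α_m | β₁ | ... | β_n
is
  A  → β₁ A' | ... | β_n A'
  A' → α₁ A' | ... | α_m A' | ε

D → n becomes D → n D'
D → + D becomes D → + D D'
D → D T + becomes D' → T + D'
Add D' → ε

Productions for other non-terminals are unchanged:
  T → E
  E → )

Resulting grammar:
D → n D'
D → + D D'
D' → T + D'
D' → ε
T → E
E → )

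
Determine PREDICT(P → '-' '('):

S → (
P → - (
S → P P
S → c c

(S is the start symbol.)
PREDICT(P → '-' '(') = (FIRST(RHS) \ {ε}) ∪ (FOLLOW(P) if ε ∈ FIRST(RHS), i.e. RHS ⇒* ε)
FIRST('-' '(') = { '-' }
ε ∉ FIRST('-' '('), so FOLLOW(P) is not added.
PREDICT(P → '-' '(') = { '-' }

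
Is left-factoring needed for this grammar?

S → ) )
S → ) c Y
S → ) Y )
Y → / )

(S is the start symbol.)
Left-factoring is needed when two productions for the same non-terminal
share a common prefix on the right-hand side.

Productions for S:
  S → ) )
  S → ) c Y
  S → ) Y )

Found common prefix ')' in productions for S

Answer: Yes, S has productions with common prefix ')'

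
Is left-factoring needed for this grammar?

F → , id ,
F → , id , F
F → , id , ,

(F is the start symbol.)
Yes, F has productions with common prefix ', id ,'

Left-factoring is needed when two productions for the same non-terminal
share a common prefix on the right-hand side.

Productions for F:
  F → , id ,
  F → , id , F
  F → , id , ,

Found common prefix ', id ,' in productions for F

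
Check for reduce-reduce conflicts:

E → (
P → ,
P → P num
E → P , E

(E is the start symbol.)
No reduce-reduce conflicts

A reduce-reduce conflict occurs when an LR(0) state has two complete items [A → α .] and [B → β .] — both call for a reduction, and with no lookahead the parser cannot choose between them.

Augment with E' → E and build the canonical LR(0) collection (I0 = CLOSURE({[E' → . E]}), then GOTO on every symbol after a dot until no new states appear). It has 8 states:
  I0: { [E → . (], [E → . P , E], [E' → . E], [P → . ,], [P → . P num] }  — shift
  I1: { [E → ( .] }  — reduce
  I2: { [P → , .] }  — reduce
  I3: { [E' → E .] }  — accept
  I4: { [E → P . , E], [P → P . num] }  — shift
  I5: { [E → . (], [E → . P , E], [E → P , . E], [P → . ,], [P → . P num] }  — shift
  I6: { [P → P num .] }  — reduce
  I7: { [E → P , E .] }  — reduce

No state contains more than one complete item.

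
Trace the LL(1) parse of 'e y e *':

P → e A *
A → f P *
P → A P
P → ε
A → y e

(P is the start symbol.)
LL(1) parsing maintains a stack (initially the start symbol over $) and the input. At each step: if the stack top is a terminal, match it against the current input token; if it is a non-terminal N, replace it with the RHS of M[N, lookahead] (the unique production whose predict set contains the lookahead).

Stack is shown with the top on the left.

Stack    Input      Action
--------------------------
P $      e y e * $  output P → e A *
e A * $  e y e * $  match 'e'
A * $    y e * $    output A → y e
y e * $  y e * $    match 'y'
e * $    e * $      match 'e'
* $      * $        match '*'
$        $          accept

The string is accepted.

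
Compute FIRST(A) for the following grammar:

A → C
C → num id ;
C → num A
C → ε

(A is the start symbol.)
{ 'num', ε }

To compute FIRST(A), examine every production with A on the left-hand side, reading each right-hand side left to right until a non-nullable symbol is reached.

FIRST sets of the other non-terminals involved (by the same procedure, iterated to a fixed point):
  FIRST(C) = { 'num', ε }

From A → C:
  - C is a non-terminal: add FIRST(C) \ {ε} = { 'num' }
    C is nullable and nothing follows, so the whole right-hand side can vanish: ε ∈ FIRST(A)

Collecting: FIRST(A) = { 'num', ε }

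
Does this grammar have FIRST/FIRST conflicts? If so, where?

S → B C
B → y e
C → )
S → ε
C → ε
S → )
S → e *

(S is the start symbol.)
A FIRST/FIRST conflict occurs when two productions N → α and N → β for the same non-terminal have FIRST(α) ∩ FIRST(β) ≠ ∅ (with ε ∈ FIRST of a nullable right-hand side, so two nullable alternatives also conflict).

FIRST sets of the non-terminals at (or reachable through a nullable prefix from) the front of some alternative:
  FIRST(B) = { 'y' }

Productions for S:
  S → B C: FIRST = { 'y' }
  S → ε: FIRST = { ε }
  S → ): FIRST = { ')' }
  S → e *: FIRST = { 'e' }
Productions for C:
  C → ): FIRST = { ')' }
  C → ε: FIRST = { ε }
B has only one production, so no FIRST/FIRST conflict is possible there.

All alternatives of each non-terminal have pairwise disjoint FIRST sets.

Answer: No FIRST/FIRST conflicts.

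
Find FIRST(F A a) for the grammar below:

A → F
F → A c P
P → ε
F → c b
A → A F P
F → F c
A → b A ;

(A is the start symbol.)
FIRST sets of the non-terminals involved (from the grammar, by fixed-point iteration):
  FIRST(F) = { 'b', 'c' }

To compute FIRST(F A a), process the symbols left to right:
Symbol F is a non-terminal. Add FIRST(F) \ {ε} = { 'b', 'c' }
F is not nullable (ε ∉ FIRST(F)), so stop here.
FIRST(F A a) = { 'b', 'c' }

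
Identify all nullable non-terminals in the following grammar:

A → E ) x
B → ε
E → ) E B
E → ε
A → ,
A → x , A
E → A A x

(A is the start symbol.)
A non-terminal is nullable if it can derive ε (the empty string): either it has an ε-production, or it has a production whose right-hand side consists entirely of nullable non-terminals.

ε-productions: B → ε, E → ε
So B, E are immediately nullable.
No further non-terminal can be added: every production for the remaining non-terminals contains a terminal or a non-nullable non-terminal.
Nullable = { 'B', 'E' }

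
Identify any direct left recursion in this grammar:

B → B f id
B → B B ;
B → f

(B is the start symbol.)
Direct left recursion occurs when N → N α for some non-terminal N (the right-hand side begins with the left-hand side itself).

B → B f id: LEFT RECURSIVE (starts with B)
B → B B ;: LEFT RECURSIVE (starts with B)
B → f: starts with f

The grammar has direct left recursion on: B.

Answer: Yes, B is left-recursive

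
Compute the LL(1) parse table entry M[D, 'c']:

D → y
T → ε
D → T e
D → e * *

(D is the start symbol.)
To find M[D, 'c'], we find productions for D where 'c' is in the predict set (PREDICT(N → α) = (FIRST(α) \ {ε}) ∪ (FOLLOW(N) if α ⇒* ε)).

Relevant sets:
  FIRST(T) = { ε }

D → y: PREDICT = { 'y' }
D → T e: PREDICT = { 'e' }
D → e * *: PREDICT = { 'e' }

M[D, 'c'] is empty (no production applies)

Answer: Empty (error entry)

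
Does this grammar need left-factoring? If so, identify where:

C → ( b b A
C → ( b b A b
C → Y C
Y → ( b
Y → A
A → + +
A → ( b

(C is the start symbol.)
Yes, C has productions with common prefix '( b b A'

Left-factoring is needed when two productions for the same non-terminal
share a common prefix on the right-hand side.

Productions for C:
  C → ( b b A
  C → ( b b A b
  C → Y C
Productions for Y:
  Y → ( b
  Y → A
Productions for A:
  A → + +
  A → ( b

Found common prefix '( b b A' in productions for C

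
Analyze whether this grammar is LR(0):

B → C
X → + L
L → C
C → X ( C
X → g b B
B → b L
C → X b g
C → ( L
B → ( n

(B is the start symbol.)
Yes, the grammar is LR(0)

A grammar is LR(0) if no state in the canonical LR(0) collection has:
  - both a shift item (dot before a terminal) and a complete item (shift-reduce conflict), or
  - two or more complete items (reduce-reduce conflict; the accept item [B' → B .] counts as a complete item here).

Augment with B' → B and build the canonical LR(0) collection (I0 = CLOSURE({[B' → . B]}), then GOTO on every symbol after a dot until no new states appear). It has 20 states:
  I0: { [B → . ( n], [B → . C], [B → . b L], [B' → . B], [C → . ( L], [C → . X ( C], [C → . X b g], [X → . + L], [X → . g b B] }  — shift
  I1: { [B → ( . n], [C → ( . L], [C → . ( L], [C → . X ( C], [C → . X b g], [L → . C], [X → . + L], [X → . g b B] }  — shift
  I2: { [C → . ( L], [C → . X ( C], [C → . X b g], [L → . C], [X → + . L], [X → . + L], [X → . g b B] }  — shift
  I3: { [B' → B .] }  — accept
  I4: { [B → C .] }  — reduce
  I5: { [C → X . ( C], [C → X . b g] }  — shift
  I6: { [B → b . L], [C → . ( L], [C → . X ( C], [C → . X b g], [L → . C], [X → . + L], [X → . g b B] }  — shift
  I7: { [X → g . b B] }  — shift
  I8: { [B → . ( n], [B → . C], [B → . b L], [C → . ( L], [C → . X ( C], [C → . X b g], [X → . + L], [X → . g b B], [X → g b . B] }  — shift
  I9: { [X → g b B .] }  — reduce
  I10: { [C → ( . L], [C → . ( L], [C → . X ( C], [C → . X b g], [L → . C], [X → . + L], [X → . g b B] }  — shift
  I11: { [L → C .] }  — reduce
  I12: { [B → b L .] }  — reduce
  I13: { [C → ( L .] }  — reduce
  I14: { [C → . ( L], [C → . X ( C], [C → . X b g], [C → X ( . C], [X → . + L], [X → . g b B] }  — shift
  I15: { [C → X b . g] }  — shift
  I16: { [C → X b g .] }  — reduce
  I17: { [C → X ( C .] }  — reduce
  I18: { [X → + L .] }  — reduce
  I19: { [B → ( n .] }  — reduce

Every state is either a pure shift/goto state or contains exactly one complete item and nothing to shift — no conflicts. The grammar is LR(0).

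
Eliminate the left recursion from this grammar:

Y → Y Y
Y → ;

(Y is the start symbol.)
Y → ; Y'
Y' → Y Y'
Y' → ε

Y is directly left-recursive. The standard transformation for
  A → A α₁ | ... | A α_m | β₁ | ... | β_n
is
  A  → β₁ A' | ... | β_n A'
  A' → α₁ A' | ... | α_m A' | ε

Y → ; becomes Y → ; Y'
Y → Y Y becomes Y' → Y Y'
Add Y' → ε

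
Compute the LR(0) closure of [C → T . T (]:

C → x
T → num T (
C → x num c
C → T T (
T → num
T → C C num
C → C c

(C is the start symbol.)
To compute CLOSURE, for each item [A → α.Bβ] where B is a non-terminal, add [B → .γ] for all productions B → γ; repeat for the newly added items until nothing changes.

Start with: [C → T . T (]
  [C → T . T (] has the dot before T: add [T → . num T (], [T → . num], [T → . C C num]
  [T → . C C num] has the dot before C: add [C → . x], [C → . x num c], [C → . T T (], [C → . C c]
No further items can be added.

CLOSURE = { [C → . C c], [C → . T T (], [C → . x num c], [C → . x], [C → T . T (], [T → . C C num], [T → . num T (], [T → . num] }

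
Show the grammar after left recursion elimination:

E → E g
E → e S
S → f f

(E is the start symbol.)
E → e S E'
E' → g E'
E' → ε
S → f f

E is directly left-recursive. The standard transformation for
  A → A α₁ | ... | A α_m | β₁ | ... | β_n
is
  A  → β₁ A' | ... | β_n A'
  A' → α₁ A' | ... | α_m A' | ε

E → e S becomes E → e S E'
E → E g becomes E' → g E'
Add E' → ε

Productions for other non-terminals are unchanged:
  S → f f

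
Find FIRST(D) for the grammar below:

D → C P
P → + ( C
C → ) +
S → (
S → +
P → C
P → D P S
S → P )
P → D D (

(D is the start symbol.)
{ ')' }

To compute FIRST(D), examine every production with D on the left-hand side, reading each right-hand side left to right until a non-nullable symbol is reached.

FIRST sets of the other non-terminals involved (by the same procedure, iterated to a fixed point):
  FIRST(C) = { ')' }

From D → C P:
  - C is a non-terminal: add FIRST(C) \ {ε} = { ')' }
    C is not nullable, so stop

Collecting: FIRST(D) = { ')' }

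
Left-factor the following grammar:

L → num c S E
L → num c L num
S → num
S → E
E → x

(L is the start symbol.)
Left-factoring transforms A → αβ₁ | αβ₂ into A → αA' and A' → β₁ | β₂
(α is the longest common prefix among the alternatives). Repeat until
no nonterminal has two alternatives with a common prefix.

Round 1: L has alternatives sharing prefix 'num c'. Introduce L': L → num c L'
  Add: L' → S E
  Add: L' → L num

No remaining common prefixes — done.

Resulting grammar:
L → num c L'
L' → S E
L' → L num
S → num
S → E
E → x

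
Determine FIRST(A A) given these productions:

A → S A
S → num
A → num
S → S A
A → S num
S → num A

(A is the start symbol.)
FIRST sets of the non-terminals involved (from the grammar, by fixed-point iteration):
  FIRST(A) = { 'num' }

To compute FIRST(A A), process the symbols left to right:
Symbol A is a non-terminal. Add FIRST(A) \ {ε} = { 'num' }
A is not nullable (ε ∉ FIRST(A)), so stop here.
FIRST(A A) = { 'num' }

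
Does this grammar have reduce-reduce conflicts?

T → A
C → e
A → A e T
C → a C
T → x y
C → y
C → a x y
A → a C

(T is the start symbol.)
No reduce-reduce conflicts

A reduce-reduce conflict occurs when an LR(0) state has two complete items [A → α .] and [B → β .] — both call for a reduction, and with no lookahead the parser cannot choose between them.

Augment with T' → T and build the canonical LR(0) collection (I0 = CLOSURE({[T' → . T]}), then GOTO on every symbol after a dot until no new states appear). It has 15 states:
  I0: { [A → . A e T], [A → . a C], [T → . A], [T → . x y], [T' → . T] }  — shift
  I1: { [A → A . e T], [T → A .] }  — shift, reduce
  I2: { [T' → T .] }  — accept
  I3: { [A → a . C], [C → . a C], [C → . a x y], [C → . e], [C → . y] }  — shift
  I4: { [T → x . y] }  — shift
  I5: { [T → x y .] }  — reduce
  I6: { [A → a C .] }  — reduce
  I7: { [C → . a C], [C → . a x y], [C → . e], [C → . y], [C → a . C], [C → a . x y] }  — shift
  I8: { [C → e .] }  — reduce
  I9: { [C → y .] }  — reduce
  I10: { [C → a C .] }  — reduce
  I11: { [C → a x . y] }  — shift
  I12: { [C → a x y .] }  — reduce
  I13: { [A → . A e T], [A → . a C], [A → A e . T], [T → . A], [T → . x y] }  — shift
  I14: { [A → A e T .] }  — reduce

No state contains more than one complete item.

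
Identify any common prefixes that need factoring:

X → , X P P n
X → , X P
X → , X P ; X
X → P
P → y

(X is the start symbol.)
Yes, X has productions with common prefix ', X P'

Left-factoring is needed when two productions for the same non-terminal
share a common prefix on the right-hand side.

Productions for X:
  X → , X P P n
  X → , X P
  X → , X P ; X
  X → P

Found common prefix ', X P' in productions for X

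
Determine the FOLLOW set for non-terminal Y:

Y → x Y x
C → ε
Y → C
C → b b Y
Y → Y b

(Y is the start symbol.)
{ $, 'b', 'x' }

Y is the start symbol, so $ ∈ FOLLOW(Y).
In Y → x Y x: Y is followed by x, add FIRST(x) \ {ε} = { 'x' }
In C → b b Y: Y is at the end, add FOLLOW(C)
In Y → Y b: Y is followed by b, add FIRST(b) \ {ε} = { 'b' }

The FOLLOW sets referred to above (computed the same way, to a fixed point):
  FOLLOW(C) = { $, 'b', 'x' }

Taking the union: FOLLOW(Y) = { $, 'b', 'x' }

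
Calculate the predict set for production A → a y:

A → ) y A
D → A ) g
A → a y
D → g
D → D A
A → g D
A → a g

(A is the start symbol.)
{ 'a' }

PREDICT(A → a y) = (FIRST(RHS) \ {ε}) ∪ (FOLLOW(A) if ε ∈ FIRST(RHS), i.e. RHS ⇒* ε)
FIRST(a y) = { 'a' }
ε ∉ FIRST(a y), so FOLLOW(A) is not added.
PREDICT(A → a y) = { 'a' }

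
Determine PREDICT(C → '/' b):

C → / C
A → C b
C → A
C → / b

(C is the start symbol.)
{ '/' }

PREDICT(C → '/' b) = (FIRST(RHS) \ {ε}) ∪ (FOLLOW(C) if ε ∈ FIRST(RHS), i.e. RHS ⇒* ε)
FIRST('/' b) = { '/' }
ε ∉ FIRST('/' b), so FOLLOW(C) is not added.
PREDICT(C → '/' b) = { '/' }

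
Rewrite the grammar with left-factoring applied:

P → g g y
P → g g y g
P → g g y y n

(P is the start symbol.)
Left-factoring transforms A → αβ₁ | αβ₂ into A → αA' and A' → β₁ | β₂
(α is the longest common prefix among the alternatives). Repeat until
no nonterminal has two alternatives with a common prefix.

Round 1: P has alternatives sharing prefix 'g g y'. Introduce P': P → g g y P'
  Add: P' → ε
  Add: P' → g
  Add: P' → y n

No remaining common prefixes — done.

Resulting grammar:
P → g g y P'
P' → ε
P' → g
P' → y n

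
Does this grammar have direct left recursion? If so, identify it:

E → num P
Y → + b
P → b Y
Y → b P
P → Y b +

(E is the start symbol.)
Direct left recursion occurs when N → N α for some non-terminal N (the right-hand side begins with the left-hand side itself).

E → num P: starts with num
Y → + b: starts with '+'
P → b Y: starts with b
Y → b P: starts with b
P → Y b +: starts with Y

No direct left recursion found.

Answer: No direct left recursion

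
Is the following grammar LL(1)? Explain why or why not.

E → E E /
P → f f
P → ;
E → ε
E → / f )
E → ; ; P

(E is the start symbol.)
No. Predict set conflict for E: { '/', ';' }

A grammar is LL(1) if for each non-terminal N with multiple productions, the predict sets of those productions are pairwise disjoint, where PREDICT(N → α) = (FIRST(α) \ {ε}) ∪ (FOLLOW(N) if α ⇒* ε).

Relevant sets:
  FIRST(E) = { '/', ';', ε }
  FOLLOW(E) = { $, '/', ';' }

For E:
  PREDICT(E → E E '/') = { '/', ';' }
  PREDICT(E → ε) = { $, '/', ';' }
  PREDICT(E → '/' f ')') = { '/' }
  PREDICT(E → ';' ';' P) = { ';' }
For P:
  PREDICT(P → f f) = { 'f' }
  PREDICT(P → ';') = { ';' }

Conflict found: Predict set conflict for E: { '/', ';' }
The grammar is NOT LL(1).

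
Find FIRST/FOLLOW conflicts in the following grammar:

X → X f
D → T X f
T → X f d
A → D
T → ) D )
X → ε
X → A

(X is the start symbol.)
Nullable non-terminals: X.
FIRST sets used below: FIRST(X) = { ')', 'f', ε }, FIRST(A) = { ')', 'f' }

X: nullable alternative(s) X → ε; FOLLOW(X) = { $, 'f' }
  X → X f: FIRST \ {ε} = { ')', 'f' } — overlaps FOLLOW(X) on { 'f' }: CONFLICT
  X → ε: FIRST \ {ε} = { } — this is the only nullable alternative, skip
  X → A: FIRST \ {ε} = { ')', 'f' } — overlaps FOLLOW(X) on { 'f' }: CONFLICT

A, D, T have no nullable alternative, so no FIRST/FOLLOW check is needed there.

So the grammar has 2 FIRST/FOLLOW conflicts (marked CONFLICT above).

Answer: Yes. X → X f with FOLLOW(X) on { 'f' }; X → A with FOLLOW(X) on { 'f' }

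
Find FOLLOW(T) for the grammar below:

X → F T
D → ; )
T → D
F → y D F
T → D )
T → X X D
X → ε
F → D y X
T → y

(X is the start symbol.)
{ $, ';', 'y' }

To compute FOLLOW(T), find every occurrence of T on a right-hand side N → α T β: add FIRST(β) \ {ε}, and if β is empty or nullable also add FOLLOW(N). Iterate to a fixed point.

In X → F T: T is at the end, add FOLLOW(X)

The FOLLOW sets referred to above (computed the same way, to a fixed point):
  FOLLOW(X) = { $, ';', 'y' }

Taking the union: FOLLOW(T) = { $, ';', 'y' }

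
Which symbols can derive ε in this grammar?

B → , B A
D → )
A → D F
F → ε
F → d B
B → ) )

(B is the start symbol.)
A non-terminal is nullable if it can derive ε (the empty string): either it has an ε-production, or it has a production whose right-hand side consists entirely of nullable non-terminals.

ε-productions: F → ε
So F is immediately nullable.
No further non-terminal can be added: every production for the remaining non-terminals contains a terminal or a non-nullable non-terminal.
Nullable = { 'F' }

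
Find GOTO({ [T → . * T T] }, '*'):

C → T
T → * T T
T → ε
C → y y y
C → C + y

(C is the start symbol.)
GOTO(I, '*') = CLOSURE({ [A → αX.β] : [A → α.Xβ] ∈ I, X = '*' })

Items with dot before '*', with the dot advanced:
  [T → . * T T] → [T → * . T T]
Closure of the advanced items:
  [T → * . T T] has the dot before T: add [T → . * T T], [T → .]

GOTO = { [T → * . T T], [T → . * T T], [T → .] }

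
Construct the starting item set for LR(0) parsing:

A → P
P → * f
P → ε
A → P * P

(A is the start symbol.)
{ [A → . P * P], [A → . P], [A' → . A], [P → . * f], [P → .] }

First, augment the grammar with A' → A
I₀ = CLOSURE({ [A' → . A] }):
  [A' → . A] has the dot before A: add [A → . P], [A → . P * P]
  [A → . P] has the dot before P: add [P → . * f], [P → .]
No further items can be added.

I₀ = { [A → . P * P], [A → . P], [A' → . A], [P → . * f], [P → .] }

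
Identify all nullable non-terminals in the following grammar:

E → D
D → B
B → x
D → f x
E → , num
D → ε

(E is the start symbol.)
{ 'D', 'E' }

ε-productions: D → ε
So D is immediately nullable.
E → D: every symbol on the right is nullable, so E is nullable too.
No further non-terminal can be added: every production for the remaining non-terminals contains a terminal or a non-nullable non-terminal.
Nullable = { 'D', 'E' }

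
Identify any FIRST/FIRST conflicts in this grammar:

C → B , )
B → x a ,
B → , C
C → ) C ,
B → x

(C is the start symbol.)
A FIRST/FIRST conflict occurs when two productions N → α and N → β for the same non-terminal have FIRST(α) ∩ FIRST(β) ≠ ∅ (with ε ∈ FIRST of a nullable right-hand side, so two nullable alternatives also conflict).

FIRST sets of the non-terminals at (or reachable through a nullable prefix from) the front of some alternative:
  FIRST(B) = { ',', 'x' }

Productions for C:
  C → B , ): FIRST = { ',', 'x' }
  C → ) C ,: FIRST = { ')' }
Productions for B:
  B → x a ,: FIRST = { 'x' }
  B → , C: FIRST = { ',' }
  B → x: FIRST = { 'x' }

Conflict for B: B → x a , and B → x
  Overlap: { 'x' }

Answer: Yes. B → x a ',' / B → x on { 'x' }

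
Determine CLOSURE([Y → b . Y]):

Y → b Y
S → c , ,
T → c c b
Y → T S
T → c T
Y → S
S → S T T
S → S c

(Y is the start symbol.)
To compute CLOSURE, for each item [A → α.Bβ] where B is a non-terminal, add [B → .γ] for all productions B → γ; repeat for the newly added items until nothing changes.

Start with: [Y → b . Y]
  [Y → b . Y] has the dot before Y: add [Y → . b Y], [Y → . T S], [Y → . S]
  [Y → . T S] has the dot before T: add [T → . c c b], [T → . c T]
  [Y → . S] has the dot before S: add [S → . c , ,], [S → . S T T], [S → . S c]
No further items can be added.

CLOSURE = { [S → . S T T], [S → . S c], [S → . c , ,], [T → . c T], [T → . c c b], [Y → . S], [Y → . T S], [Y → . b Y], [Y → b . Y] }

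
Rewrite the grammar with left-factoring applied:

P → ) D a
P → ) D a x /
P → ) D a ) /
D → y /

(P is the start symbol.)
P → ) D a P'
P' → ε
P' → x /
P' → ) /
D → y /

Left-factoring transforms A → αβ₁ | αβ₂ into A → αA' and A' → β₁ | β₂
(α is the longest common prefix among the alternatives). Repeat until
no nonterminal has two alternatives with a common prefix.

Round 1: P has alternatives sharing prefix ') D a'. Introduce P': P → ) D a P'
  Add: P' → ε
  Add: P' → x /
  Add: P' → ) /

No remaining common prefixes — done.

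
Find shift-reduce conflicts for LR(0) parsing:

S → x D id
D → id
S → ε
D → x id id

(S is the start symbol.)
A shift-reduce conflict occurs when an LR(0) state has both:
  - a complete (reduce) item [A → α .] (dot at the end), and
  - a shift item [B → β . c γ] (dot before a terminal).

Augment with S' → S and build the canonical LR(0) collection (I0 = CLOSURE({[S' → . S]}), then GOTO on every symbol after a dot until no new states appear). It has 9 states:
  I0: { [S → . x D id], [S → .], [S' → . S] }  — shift, reduce
  I1: { [S' → S .] }  — accept
  I2: { [D → . id], [D → . x id id], [S → x . D id] }  — shift
  I3: { [S → x D . id] }  — shift
  I4: { [D → id .] }  — reduce
  I5: { [D → x . id id] }  — shift
  I6: { [D → x id . id] }  — shift
  I7: { [D → x id id .] }  — reduce
  I8: { [S → x D id .] }  — reduce

I0 contains reduce item [S → .] and shift item [S → . x D id] — shift-reduce conflict.

Answer: Yes — I0: [S → .] vs [S → . x D id]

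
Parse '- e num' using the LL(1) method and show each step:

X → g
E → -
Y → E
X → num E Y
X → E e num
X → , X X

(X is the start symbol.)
Stack is shown with the top on the left.

Stack      Input      Action
----------------------------
X $        - e num $  output X → E e num
E e num $  - e num $  output E → -
- e num $  - e num $  match '-'
e num $    e num $    match 'e'
num $      num $      match 'num'
$          $          accept

The string is accepted.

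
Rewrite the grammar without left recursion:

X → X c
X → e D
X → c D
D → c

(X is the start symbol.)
X → e D X'
X → c D X'
X' → c X'
X' → ε
D → c

X is directly left-recursive. The standard transformation for
  A → A α₁ | ... | A α_m | β₁ | ... | β_n
is
  A  → β₁ A' | ... | β_n A'
  A' → α₁ A' | ... | α_m A' | ε

X → e D becomes X → e D X'
X → c D becomes X → c D X'
X → X c becomes X' → c X'
Add X' → ε

Productions for other non-terminals are unchanged:
  D → c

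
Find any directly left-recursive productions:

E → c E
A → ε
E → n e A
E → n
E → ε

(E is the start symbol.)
No direct left recursion

E → c E: starts with c
A → ε: starts with ε
E → n e A: starts with n
E → n: starts with n
E → ε: starts with ε

No direct left recursion found.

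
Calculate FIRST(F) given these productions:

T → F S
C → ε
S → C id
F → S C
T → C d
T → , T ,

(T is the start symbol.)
To compute FIRST(F), examine every production with F on the left-hand side, reading each right-hand side left to right until a non-nullable symbol is reached.

FIRST sets of the other non-terminals involved (by the same procedure, iterated to a fixed point):
  FIRST(S) = { 'id' }

From F → S C:
  - S is a non-terminal: add FIRST(S) \ {ε} = { 'id' }
    S is not nullable, so stop

Collecting: FIRST(F) = { 'id' }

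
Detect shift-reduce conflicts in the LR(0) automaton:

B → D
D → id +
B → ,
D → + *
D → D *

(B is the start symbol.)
Yes — I4: [B → D .] vs [D → D . *]

A shift-reduce conflict occurs when an LR(0) state has both:
  - a complete (reduce) item [A → α .] (dot at the end), and
  - a shift item [B → β . c γ] (dot before a terminal).

Augment with B' → B and build the canonical LR(0) collection (I0 = CLOSURE({[B' → . B]}), then GOTO on every symbol after a dot until no new states appear). It has 9 states:
  I0: { [B → . ,], [B → . D], [B' → . B], [D → . + *], [D → . D *], [D → . id +] }  — shift
  I1: { [D → + . *] }  — shift
  I2: { [B → , .] }  — reduce
  I3: { [B' → B .] }  — accept
  I4: { [B → D .], [D → D . *] }  — shift, reduce
  I5: { [D → id . +] }  — shift
  I6: { [D → id + .] }  — reduce
  I7: { [D → D * .] }  — reduce
  I8: { [D → + * .] }  — reduce

I4 contains reduce item [B → D .] and shift item [D → D . *] — shift-reduce conflict.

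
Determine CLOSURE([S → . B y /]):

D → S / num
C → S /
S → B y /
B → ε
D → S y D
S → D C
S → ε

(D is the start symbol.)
To compute CLOSURE, for each item [A → α.Bβ] where B is a non-terminal, add [B → .γ] for all productions B → γ; repeat for the newly added items until nothing changes.

Start with: [S → . B y /]
  [S → . B y /] has the dot before B: add [B → .]
No further items can be added.

CLOSURE = { [B → .], [S → . B y /] }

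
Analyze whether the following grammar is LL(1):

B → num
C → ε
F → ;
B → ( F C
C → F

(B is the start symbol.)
A grammar is LL(1) if for each non-terminal N with multiple productions, the predict sets of those productions are pairwise disjoint, where PREDICT(N → α) = (FIRST(α) \ {ε}) ∪ (FOLLOW(N) if α ⇒* ε).

Relevant sets:
  FIRST(F) = { ';' }
  FOLLOW(C) = { $ }

For B:
  PREDICT(B → num) = { 'num' }
  PREDICT(B → '(' F C) = { '(' }
For C:
  PREDICT(C → ε) = { $ }
  PREDICT(C → F) = { ';' }
F has a single production, so nothing to check there.

All predict sets are disjoint. The grammar IS LL(1).

Answer: Yes, the grammar is LL(1).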